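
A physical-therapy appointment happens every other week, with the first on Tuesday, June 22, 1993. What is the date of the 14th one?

December 21, 1993

The 14th occurrence is 13 intervals after the first: 13 × 14 = 182 days after June 22, 1993.
June has 30 days — 8 days to the end of June leaves 174.
July has 31 days (143 left).
August has 31 days (112 left).
September has 30 days (82 left).
October has 31 days (51 left).
November has 30 days (21 left).
21 days into December → December 21, 1993.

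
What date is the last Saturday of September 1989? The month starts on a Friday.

September 1989 begins on a Friday, so the first Saturday is September 2 (1 day later).
September 1989 has 30 days. Adding weeks: 2, 9, 16, 23, 30 — the last one ≤ 30 is the 30th.

30 September 1989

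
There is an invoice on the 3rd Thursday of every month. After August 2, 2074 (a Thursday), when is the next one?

August 16, 2074

August 2074 starts on a Wednesday; its first Thursday is the 2nd, so the 3rd Thursday is the 16th — August 16, 2074.
August 16, 2074 is after August 2, 2074, so that is the next one.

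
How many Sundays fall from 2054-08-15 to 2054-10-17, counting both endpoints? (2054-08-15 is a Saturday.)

2054-08-15 is a Saturday; the first Sunday on or after it is 2054-08-16 (1 day later).
From 2054-08-16 to 2054-10-17: 15 + 30 + 17 = 62 days (rest of August, September, October).
62 ÷ 7 = 8 full weeks with remainder 6, so 8 more Sundays after the first → 9.

9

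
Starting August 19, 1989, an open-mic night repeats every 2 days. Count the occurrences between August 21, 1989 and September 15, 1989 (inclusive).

13

Occurrences land 2·i days after August 19, 1989 for i = 0, 1, 2, …
August 21, 1989 is 2 days after the start; 2 ÷ 2 = 1 remainder 0. First occurrence in the window: #2 on August 21, 1989 (1×2 = 2 days in).
September 15, 1989 is 27 days after the start; 27 ÷ 2 = 13 remainder 1. Last occurrence in the window: #14 on September 14, 1989.
Occurrences #2 through #14: 13 in total.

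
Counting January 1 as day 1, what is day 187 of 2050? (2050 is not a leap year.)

January has 31 days (187 − 31 = 156 remain).
February has 28 days (156 − 28 = 128 remain).
March has 31 days (128 − 31 = 97 remain).
April has 30 days (97 − 30 = 67 remain).
May has 31 days (67 − 31 = 36 remain).
June has 30 days (36 − 30 = 6 remain).
6 into July → July 6.

6 July 2050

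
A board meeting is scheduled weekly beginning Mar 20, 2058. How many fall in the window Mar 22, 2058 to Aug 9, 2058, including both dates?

20

Occurrences land 7·i days after Mar 20, 2058 for i = 0, 1, 2, …
Mar 22, 2058 is 2 days after the start; 2 ÷ 7 = 0 remainder 2; since the remainder is 2, round up to i = 1. First occurrence in the window: #2 on Mar 27, 2058 (1×7 = 7 days in).
Aug 9, 2058 is 142 days after the start; 142 ÷ 7 = 20 remainder 2. Last occurrence in the window: #21 on Aug 7, 2058.
Occurrences #2 through #21: 20 in total.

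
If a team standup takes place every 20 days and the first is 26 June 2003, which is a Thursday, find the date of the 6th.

4 October 2003

The 6th occurrence is 5 intervals after the first: 5 × 20 = 100 days after 26 June 2003.
June has 30 days — 4 days to the end of June leaves 96.
July has 31 days (65 left).
August has 31 days (34 left).
September has 30 days (4 left).
4 days into October → 4 October 2003.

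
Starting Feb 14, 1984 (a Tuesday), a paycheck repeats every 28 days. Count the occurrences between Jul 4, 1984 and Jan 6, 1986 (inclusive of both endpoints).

Occurrences land 28·i days after Feb 14, 1984 for i = 0, 1, 2, …
Jul 4, 1984 is 141 days after the start; 141 ÷ 28 = 5 remainder 1; since the remainder is 1, round up to i = 6. First occurrence in the window: #7 on Jul 31, 1984 (6×28 = 168 days in).
Jan 6, 1986 is 692 days after the start; 692 ÷ 28 = 24 remainder 20. Last occurrence in the window: #25 on Dec 17, 1985.
Occurrences #7 through #25: 19 in total.

19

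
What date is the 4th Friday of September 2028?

22 September 2028

September 2028 begins on a Friday, so the first Friday is September 1.
The 4th Friday is 3 weeks later: 1 + 21 = 22.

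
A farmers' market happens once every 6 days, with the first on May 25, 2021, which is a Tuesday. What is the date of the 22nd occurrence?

Sep 28, 2021

The 22nd occurrence is 21 intervals after the first: 21 × 6 = 126 days after May 25, 2021.
May has 31 days — 6 days to the end of May leaves 120.
Jun has 30 days (90 left).
Jul has 31 days (59 left).
Aug has 31 days (28 left).
28 days into Sep → Sep 28, 2021.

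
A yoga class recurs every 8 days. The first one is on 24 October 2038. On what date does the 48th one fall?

The 48th occurrence is 47 intervals after the first: 47 × 8 = 376 days after 24 October 2038.
October has 31 days — 7 days to the end of October leaves 369.
November has 30 days (339 left).
December has 31 days (308 left).
January has 31 days (277 left).
February has 28 days (249 left).
March has 31 days (218 left).
April has 30 days (188 left).
May has 31 days (157 left).
June has 30 days (127 left).
July has 31 days (96 left).
August has 31 days (65 left).
September has 30 days (35 left).
October has 31 days (4 left).
4 days into November → 4 November 2039.

4 November 2039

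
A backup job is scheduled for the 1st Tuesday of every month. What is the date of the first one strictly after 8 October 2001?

6 November 2001

October 2001 starts on a Monday, so its 1st Tuesday is 2 October 2001 (1 day in).
That is not after 8 October 2001, so look at November 2001.
November 2001 starts on a Thursday, so its 1st Tuesday is 6 November 2001 (5 days in).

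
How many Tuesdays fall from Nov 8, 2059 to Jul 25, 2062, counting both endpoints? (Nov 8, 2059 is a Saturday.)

142

Nov 8, 2059 is a Saturday; the first Tuesday on or after it is Nov 11, 2059 (3 days later).
From Nov 11, 2059 to Jul 25, 2062: 50 + 366 + 365 + 206 = 987 days (rest of 2059, 2060, 2061, to Jul 25, 2062 in 2062).
987 ÷ 7 = 141 full weeks with remainder 0, so 141 more Tuesdays after the first → 142.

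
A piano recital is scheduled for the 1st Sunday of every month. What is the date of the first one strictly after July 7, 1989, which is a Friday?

July 1989 starts on a Saturday, so its 1st Sunday is July 2, 1989 (1 day in).
That is not after July 7, 1989, so look at August 1989.
August 1989 starts on a Tuesday, so its 1st Sunday is August 6, 1989 (5 days in).

August 6, 1989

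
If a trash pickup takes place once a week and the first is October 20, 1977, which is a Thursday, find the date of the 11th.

December 29, 1977

The 11th occurrence is 10 intervals after the first: 10 × 7 = 70 days after October 20, 1977.
October has 31 days — 11 days to the end of October leaves 59.
November has 30 days (29 left).
29 days into December → December 29, 1977.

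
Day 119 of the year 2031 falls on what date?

Apr 29, 2031

Jan has 31 days (119 − 31 = 88 remain).
Feb has 28 days (88 − 28 = 60 remain).
Mar has 31 days (60 − 31 = 29 remain).
29 into Apr → Apr 29.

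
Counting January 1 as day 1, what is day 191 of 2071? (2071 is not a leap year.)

10 July 2071

January has 31 days (191 − 31 = 160 remain).
February has 28 days (160 − 28 = 132 remain).
March has 31 days (132 − 31 = 101 remain).
April has 30 days (101 − 30 = 71 remain).
May has 31 days (71 − 31 = 40 remain).
June has 30 days (40 − 30 = 10 remain).
10 into July → July 10.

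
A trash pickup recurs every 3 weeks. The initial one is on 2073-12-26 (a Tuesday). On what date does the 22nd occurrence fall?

The 22nd occurrence is 21 intervals after the first: 21 × 21 = 441 days after 2073-12-26.
December has 31 days — 5 days to the end of December leaves 436.
2074 has 365 days (71 left).
January has 31 days (40 left).
February has 28 days (12 left).
12 days into March → 2075-03-12.

2075-03-12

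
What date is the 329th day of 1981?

25 November 1981

January has 31 days (329 − 31 = 298 remain).
February has 28 days (298 − 28 = 270 remain).
March has 31 days (270 − 31 = 239 remain).
April has 30 days (239 − 30 = 209 remain).
May has 31 days (209 − 31 = 178 remain).
June has 30 days (178 − 30 = 148 remain).
July has 31 days (148 − 31 = 117 remain).
August has 31 days (117 − 31 = 86 remain).
September has 30 days (86 − 30 = 56 remain).
October has 31 days (56 − 31 = 25 remain).
25 into November → November 25.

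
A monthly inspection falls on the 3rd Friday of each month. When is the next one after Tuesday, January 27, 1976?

February 20, 1976

January 1976 starts on a Thursday; its first Friday is the 2nd, so the 3rd Friday is the 16th — January 16, 1976.
That is not after January 27, 1976, so look at February 1976.
February 1976 starts on a Sunday; its first Friday is the 6th, so the 3rd Friday is the 20th — February 20, 1976.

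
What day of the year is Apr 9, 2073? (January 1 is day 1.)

99

Days in months before Apr: 31 + 28 + 31 = 90.
Plus 9 days into Apr → day 99.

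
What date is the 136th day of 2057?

2057-05-16

January has 31 days (136 − 31 = 105 remain).
February has 28 days (105 − 28 = 77 remain).
March has 31 days (77 − 31 = 46 remain).
April has 30 days (46 − 30 = 16 remain).
16 into May → May 16.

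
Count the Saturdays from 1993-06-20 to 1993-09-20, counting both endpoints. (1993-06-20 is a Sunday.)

1993-06-20 is a Sunday; the first Saturday on or after it is 1993-06-26 (6 days later).
From 1993-06-26 to 1993-09-20: 4 + 31 + 31 + 20 = 86 days (rest of June, July, August, September).
86 ÷ 7 = 12 full weeks with remainder 2, so 12 more Saturdays after the first → 13.

13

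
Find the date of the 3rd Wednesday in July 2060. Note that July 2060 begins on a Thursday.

21 July 2060

July 2060 begins on a Thursday, so the first Wednesday is July 7 (6 days later).
The 3rd Wednesday is 2 weeks later: 7 + 14 = 21.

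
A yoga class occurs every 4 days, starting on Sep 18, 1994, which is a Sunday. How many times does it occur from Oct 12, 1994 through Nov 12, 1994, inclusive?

Occurrences land 4·i days after Sep 18, 1994 for i = 0, 1, 2, …
Oct 12, 1994 is 24 days after the start; 24 ÷ 4 = 6 remainder 0. First occurrence in the window: #7 on Oct 12, 1994 (6×4 = 24 days in).
Nov 12, 1994 is 55 days after the start; 55 ÷ 4 = 13 remainder 3. Last occurrence in the window: #14 on Nov 9, 1994.
Occurrences #7 through #14: 8 in total.

8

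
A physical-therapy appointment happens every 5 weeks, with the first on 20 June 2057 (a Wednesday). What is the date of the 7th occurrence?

The 7th occurrence is 6 intervals after the first: 6 × 35 = 210 days after 20 June 2057.
June has 30 days — 10 days to the end of June leaves 200.
July has 31 days (169 left).
August has 31 days (138 left).
September has 30 days (108 left).
October has 31 days (77 left).
November has 30 days (47 left).
December has 31 days (16 left).
16 days into January → 16 January 2058.

16 January 2058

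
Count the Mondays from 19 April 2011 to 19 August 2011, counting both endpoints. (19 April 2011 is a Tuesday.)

17

19 April 2011 is a Tuesday; the first Monday on or after it is 25 April 2011 (6 days later).
From 25 April 2011 to 19 August 2011: 5 + 31 + 30 + 31 + 19 = 116 days (rest of April, May, June, July, August).
116 ÷ 7 = 16 full weeks with remainder 4, so 16 more Mondays after the first → 17.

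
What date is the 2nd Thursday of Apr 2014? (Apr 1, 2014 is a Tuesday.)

Apr 2014 begins on a Tuesday, so the first Thursday is Apr 3 (2 days later).
The 2nd Thursday is 1 weeks later: 3 + 7 = 10.

Apr 10, 2014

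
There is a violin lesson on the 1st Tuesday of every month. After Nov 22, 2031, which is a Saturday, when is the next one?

Dec 2, 2031

Nov 2031 starts on a Saturday, so its 1st Tuesday is Nov 4, 2031 (3 days in).
That is not after Nov 22, 2031, so look at Dec 2031.
Dec 2031 starts on a Monday, so its 1st Tuesday is Dec 2, 2031 (1 day in).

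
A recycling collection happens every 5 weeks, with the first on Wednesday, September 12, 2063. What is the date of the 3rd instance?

The 3rd occurrence is 2 intervals after the first: 2 × 35 = 70 days after September 12, 2063.
September has 30 days — 18 days to the end of September leaves 52.
October has 31 days (21 left).
21 days into November → November 21, 2063.

November 21, 2063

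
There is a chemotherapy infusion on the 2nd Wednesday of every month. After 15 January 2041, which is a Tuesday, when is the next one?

January 2041 starts on a Tuesday; its first Wednesday is the 2nd, so the 2nd Wednesday is the 9th — 9 January 2041.
That is not after 15 January 2041, so look at February 2041.
February 2041 starts on a Friday; its first Wednesday is the 6th, so the 2nd Wednesday is the 13th — 13 February 2041.

13 February 2041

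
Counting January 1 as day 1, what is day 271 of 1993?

September 28, 1993

January has 31 days (271 − 31 = 240 remain).
February has 28 days (240 − 28 = 212 remain).
March has 31 days (212 − 31 = 181 remain).
April has 30 days (181 − 30 = 151 remain).
May has 31 days (151 − 31 = 120 remain).
June has 30 days (120 − 30 = 90 remain).
July has 31 days (90 − 31 = 59 remain).
August has 31 days (59 − 31 = 28 remain).
28 into September → September 28.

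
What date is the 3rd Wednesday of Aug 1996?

Aug 21, 1996

Aug 1996 begins on a Thursday, so the first Wednesday is Aug 7 (6 days later).
The 3rd Wednesday is 2 weeks later: 7 + 14 = 21.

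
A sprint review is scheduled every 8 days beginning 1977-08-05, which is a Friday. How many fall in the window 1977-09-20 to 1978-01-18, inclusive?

Occurrences land 8·i days after 1977-08-05 for i = 0, 1, 2, …
1977-09-20 is 46 days after the start; 46 ÷ 8 = 5 remainder 6; since the remainder is 6, round up to i = 6. First occurrence in the window: #7 on 1977-09-22 (6×8 = 48 days in).
1978-01-18 is 166 days after the start; 166 ÷ 8 = 20 remainder 6. Last occurrence in the window: #21 on 1978-01-12.
Occurrences #7 through #21: 15 in total.

15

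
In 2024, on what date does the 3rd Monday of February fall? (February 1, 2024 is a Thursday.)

2024-02-19

February 2024 begins on a Thursday, so the first Monday is February 5 (4 days later).
The 3rd Monday is 2 weeks later: 5 + 14 = 19.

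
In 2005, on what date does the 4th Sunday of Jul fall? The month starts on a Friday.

Jul 2005 begins on a Friday, so the first Sunday is Jul 3 (2 days later).
The 4th Sunday is 3 weeks later: 3 + 21 = 24.

Jul 24, 2005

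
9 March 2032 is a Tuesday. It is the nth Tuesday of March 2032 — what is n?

2nd

Day 9 falls in week ⌈9/7⌉ of the month.
Days 1–7 hold the 1st Tuesday, 8–14 the 2nd, 15–21 the 3rd, 22–28 the 4th, 29–31 the 5th.
9 is in the range for the 2nd.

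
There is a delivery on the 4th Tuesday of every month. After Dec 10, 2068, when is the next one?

Dec 2068 starts on a Saturday; its first Tuesday is the 4th, so the 4th Tuesday is the 25th — Dec 25, 2068.
Dec 25, 2068 is after Dec 10, 2068, so that is the next one.

Dec 25, 2068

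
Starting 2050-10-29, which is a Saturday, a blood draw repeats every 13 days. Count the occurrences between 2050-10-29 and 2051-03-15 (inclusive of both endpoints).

Occurrences land 13·i days after 2050-10-29 for i = 0, 1, 2, …
The window opens on the start date, so the first occurrence inside is #1 on 2050-10-29.
2051-03-15 is 137 days after the start; 137 ÷ 13 = 10 remainder 7. Last occurrence in the window: #11 on 2051-03-08.
Occurrences #1 through #11: 11 in total.

11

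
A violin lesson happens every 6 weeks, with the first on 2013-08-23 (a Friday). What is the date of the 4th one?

2013-12-27

The 4th occurrence is 3 intervals after the first: 3 × 42 = 126 days after 2013-08-23.
August has 31 days — 8 days to the end of August leaves 118.
September has 30 days (88 left).
October has 31 days (57 left).
November has 30 days (27 left).
27 days into December → 2013-12-27.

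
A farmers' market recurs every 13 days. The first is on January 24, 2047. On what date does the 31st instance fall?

The 31st occurrence is 30 intervals after the first: 30 × 13 = 390 days after January 24, 2047.
January has 31 days — 7 days to the end of January leaves 383.
February has 28 days (355 left).
March has 31 days (324 left).
April has 30 days (294 left).
May has 31 days (263 left).
June has 30 days (233 left).
July has 31 days (202 left).
August has 31 days (171 left).
September has 30 days (141 left).
October has 31 days (110 left).
November has 30 days (80 left).
December has 31 days (49 left).
January has 31 days (18 left).
18 days into February → February 18, 2048.

February 18, 2048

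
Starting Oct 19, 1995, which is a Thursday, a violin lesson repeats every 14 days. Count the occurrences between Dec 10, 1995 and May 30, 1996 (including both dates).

13

Occurrences land 14·i days after Oct 19, 1995 for i = 0, 1, 2, …
Dec 10, 1995 is 52 days after the start; 52 ÷ 14 = 3 remainder 10; since the remainder is 10, round up to i = 4. First occurrence in the window: #5 on Dec 14, 1995 (4×14 = 56 days in).
May 30, 1996 is 224 days after the start; 224 ÷ 14 = 16 remainder 0. Last occurrence in the window: #17 on May 30, 1996.
Occurrences #5 through #17: 13 in total.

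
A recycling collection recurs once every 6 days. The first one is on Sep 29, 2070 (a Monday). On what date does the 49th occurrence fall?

Jul 14, 2071

The 49th occurrence is 48 intervals after the first: 48 × 6 = 288 days after Sep 29, 2070.
Sep has 30 days — 1 day to the end of Sep leaves 287.
Oct has 31 days (256 left).
Nov has 30 days (226 left).
Dec has 31 days (195 left).
Jan has 31 days (164 left).
Feb has 28 days (136 left).
Mar has 31 days (105 left).
Apr has 30 days (75 left).
May has 31 days (44 left).
Jun has 30 days (14 left).
14 days into Jul → Jul 14, 2071.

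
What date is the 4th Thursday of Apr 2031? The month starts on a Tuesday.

Apr 24, 2031

Apr 2031 begins on a Tuesday, so the first Thursday is Apr 3 (2 days later).
The 4th Thursday is 3 weeks later: 3 + 21 = 24.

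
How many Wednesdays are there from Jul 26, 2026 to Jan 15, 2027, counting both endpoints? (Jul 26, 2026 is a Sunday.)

Jul 26, 2026 is a Sunday; the first Wednesday on or after it is Jul 29, 2026 (3 days later).
From Jul 29, 2026 to Jan 15, 2027: 2 + 31 + 30 + 31 + 30 + 31 + 15 = 170 days (rest of Jul, Aug, Sep, Oct, Nov, Dec, Jan).
170 ÷ 7 = 24 full weeks with remainder 2, so 24 more Wednesdays after the first → 25.

25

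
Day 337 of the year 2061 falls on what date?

Dec 3, 2061

Jan has 31 days (337 − 31 = 306 remain).
Feb has 28 days (306 − 28 = 278 remain).
Mar has 31 days (278 − 31 = 247 remain).
Apr has 30 days (247 − 30 = 217 remain).
May has 31 days (217 − 31 = 186 remain).
Jun has 30 days (186 − 30 = 156 remain).
Jul has 31 days (156 − 31 = 125 remain).
Aug has 31 days (125 − 31 = 94 remain).
Sep has 30 days (94 − 30 = 64 remain).
Oct has 31 days (64 − 31 = 33 remain).
Nov has 30 days (33 − 30 = 3 remain).
3 into Dec → Dec 3.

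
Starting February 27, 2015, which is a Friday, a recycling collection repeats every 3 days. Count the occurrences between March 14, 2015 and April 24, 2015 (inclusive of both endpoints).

Occurrences land 3·i days after February 27, 2015 for i = 0, 1, 2, …
March 14, 2015 is 15 days after the start; 15 ÷ 3 = 5 remainder 0. First occurrence in the window: #6 on March 14, 2015 (5×3 = 15 days in).
April 24, 2015 is 56 days after the start; 56 ÷ 3 = 18 remainder 2. Last occurrence in the window: #19 on April 22, 2015.
Occurrences #6 through #19: 14 in total.

14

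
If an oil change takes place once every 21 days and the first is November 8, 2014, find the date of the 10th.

The 10th occurrence is 9 intervals after the first: 9 × 21 = 189 days after November 8, 2014.
November has 30 days — 22 days to the end of November leaves 167.
December has 31 days (136 left).
January has 31 days (105 left).
February has 28 days (77 left).
March has 31 days (46 left).
April has 30 days (16 left).
16 days into May → May 16, 2015.

May 16, 2015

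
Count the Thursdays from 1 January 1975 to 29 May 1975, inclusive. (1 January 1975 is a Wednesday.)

1 January 1975 is a Wednesday; the first Thursday on or after it is 2 January 1975 (1 day later).
From 2 January 1975 to 29 May 1975: 29 + 28 + 31 + 30 + 29 = 147 days (rest of January, February, March, April, May).
147 ÷ 7 = 21 full weeks with remainder 0, so 21 more Thursdays after the first → 22.

22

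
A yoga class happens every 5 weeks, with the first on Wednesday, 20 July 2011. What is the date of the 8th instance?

21 March 2012

The 8th occurrence is 7 intervals after the first: 7 × 35 = 245 days after 20 July 2011.
July has 31 days — 11 days to the end of July leaves 234.
August has 31 days (203 left).
September has 30 days (173 left).
October has 31 days (142 left).
November has 30 days (112 left).
December has 31 days (81 left).
January has 31 days (50 left).
February has 29 days (21 left).
21 days into March → 21 March 2012.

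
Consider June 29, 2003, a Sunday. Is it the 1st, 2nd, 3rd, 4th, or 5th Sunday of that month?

5th

Day 29 falls in week ⌈29/7⌉ of the month.
Days 1–7 hold the 1st Sunday, 8–14 the 2nd, 15–21 the 3rd, 22–28 the 4th, 29–31 the 5th.
29 is in the range for the 5th.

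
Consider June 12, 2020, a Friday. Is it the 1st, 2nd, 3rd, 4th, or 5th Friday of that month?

2nd

Day 12 falls in week ⌈12/7⌉ of the month.
Days 1–7 hold the 1st Friday, 8–14 the 2nd, 15–21 the 3rd, 22–28 the 4th, 29–31 the 5th.
12 is in the range for the 2nd.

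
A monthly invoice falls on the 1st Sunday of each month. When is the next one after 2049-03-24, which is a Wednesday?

2049-04-04

March 2049 starts on a Monday, so its 1st Sunday is 2049-03-07 (6 days in).
That is not after 2049-03-24, so look at April 2049.
April 2049 starts on a Thursday, so its 1st Sunday is 2049-04-04 (3 days in).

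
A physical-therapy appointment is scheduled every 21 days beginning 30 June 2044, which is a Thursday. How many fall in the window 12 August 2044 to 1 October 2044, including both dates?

Occurrences land 21·i days after 30 June 2044 for i = 0, 1, 2, …
12 August 2044 is 43 days after the start; 43 ÷ 21 = 2 remainder 1; since the remainder is 1, round up to i = 3. First occurrence in the window: #4 on 1 September 2044 (3×21 = 63 days in).
1 October 2044 is 93 days after the start; 93 ÷ 21 = 4 remainder 9. Last occurrence in the window: #5 on 22 September 2044.
Occurrences #4 through #5: 2 in total.

2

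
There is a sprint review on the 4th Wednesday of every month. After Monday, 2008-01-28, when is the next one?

January 2008 starts on a Tuesday; its first Wednesday is the 2nd, so the 4th Wednesday is the 23rd — 2008-01-23.
That is not after 2008-01-28, so look at February 2008.
February 2008 starts on a Friday; its first Wednesday is the 6th, so the 4th Wednesday is the 27th — 2008-02-27.

2008-02-27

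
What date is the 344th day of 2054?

2054-12-10

January has 31 days (344 − 31 = 313 remain).
February has 28 days (313 − 28 = 285 remain).
March has 31 days (285 − 31 = 254 remain).
April has 30 days (254 − 30 = 224 remain).
May has 31 days (224 − 31 = 193 remain).
June has 30 days (193 − 30 = 163 remain).
July has 31 days (163 − 31 = 132 remain).
August has 31 days (132 − 31 = 101 remain).
September has 30 days (101 − 30 = 71 remain).
October has 31 days (71 − 31 = 40 remain).
November has 30 days (40 − 30 = 10 remain).
10 into December → December 10.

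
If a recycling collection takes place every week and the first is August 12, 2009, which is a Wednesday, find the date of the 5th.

The 5th occurrence is 4 intervals after the first: 4 × 7 = 28 days after August 12, 2009.
August has 31 days — 19 days to the end of August leaves 9.
9 days into September → September 9, 2009.

September 9, 2009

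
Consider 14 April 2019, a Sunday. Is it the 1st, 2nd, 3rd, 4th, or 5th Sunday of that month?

Day 14 falls in week ⌈14/7⌉ of the month.
Days 1–7 hold the 1st Sunday, 8–14 the 2nd, 15–21 the 3rd, 22–28 the 4th, 29–31 the 5th.
14 is in the range for the 2nd.

2nd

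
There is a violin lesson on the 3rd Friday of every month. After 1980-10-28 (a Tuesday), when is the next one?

1980-11-21

October 1980 starts on a Wednesday; its first Friday is the 3rd, so the 3rd Friday is the 17th — 1980-10-17.
That is not after 1980-10-28, so look at November 1980.
November 1980 starts on a Saturday; its first Friday is the 7th, so the 3rd Friday is the 21st — 1980-11-21.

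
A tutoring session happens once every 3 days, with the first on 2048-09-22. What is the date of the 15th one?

The 15th occurrence is 14 intervals after the first: 14 × 3 = 42 days after 2048-09-22.
September has 30 days — 8 days to the end of September leaves 34.
October has 31 days (3 left).
3 days into November → 2048-11-03.

2048-11-03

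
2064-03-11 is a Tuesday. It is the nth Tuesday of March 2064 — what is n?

Day 11 falls in week ⌈11/7⌉ of the month.
Days 1–7 hold the 1st Tuesday, 8–14 the 2nd, 15–21 the 3rd, 22–28 the 4th, 29–31 the 5th.
11 is in the range for the 2nd.

2nd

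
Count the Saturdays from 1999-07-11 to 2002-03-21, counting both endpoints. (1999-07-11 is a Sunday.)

140

1999-07-11 is a Sunday; the first Saturday on or after it is 1999-07-17 (6 days later).
From 1999-07-17 to 2002-03-21: 167 + 366 + 365 + 80 = 978 days (rest of 1999, 2000, 2001, to 2002-03-21 in 2002).
978 ÷ 7 = 139 full weeks with remainder 5, so 139 more Saturdays after the first → 140.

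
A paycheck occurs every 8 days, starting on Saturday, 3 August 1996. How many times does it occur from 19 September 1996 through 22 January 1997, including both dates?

16

Occurrences land 8·i days after 3 August 1996 for i = 0, 1, 2, …
19 September 1996 is 47 days after the start; 47 ÷ 8 = 5 remainder 7; since the remainder is 7, round up to i = 6. First occurrence in the window: #7 on 20 September 1996 (6×8 = 48 days in).
22 January 1997 is 172 days after the start; 172 ÷ 8 = 21 remainder 4. Last occurrence in the window: #22 on 18 January 1997.
Occurrences #7 through #22: 16 in total.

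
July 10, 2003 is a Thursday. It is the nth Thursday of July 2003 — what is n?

2nd

Day 10 falls in week ⌈10/7⌉ of the month.
Days 1–7 hold the 1st Thursday, 8–14 the 2nd, 15–21 the 3rd, 22–28 the 4th, 29–31 the 5th.
10 is in the range for the 2nd.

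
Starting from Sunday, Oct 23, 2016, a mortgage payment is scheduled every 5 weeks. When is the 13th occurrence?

The 13th occurrence is 12 intervals after the first: 12 × 35 = 420 days after Oct 23, 2016.
Oct has 31 days — 8 days to the end of Oct leaves 412.
From end of Oct to end of 2016 is 61 days (351 left).
Jan has 31 days (320 left).
Feb has 28 days (292 left).
Mar has 31 days (261 left).
Apr has 30 days (231 left).
May has 31 days (200 left).
Jun has 30 days (170 left).
Jul has 31 days (139 left).
Aug has 31 days (108 left).
Sep has 30 days (78 left).
Oct has 31 days (47 left).
Nov has 30 days (17 left).
17 days into Dec → Dec 17, 2017.

Dec 17, 2017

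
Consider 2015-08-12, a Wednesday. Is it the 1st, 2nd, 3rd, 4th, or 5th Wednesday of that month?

2nd

Day 12 falls in week ⌈12/7⌉ of the month.
Days 1–7 hold the 1st Wednesday, 8–14 the 2nd, 15–21 the 3rd, 22–28 the 4th, 29–31 the 5th.
12 is in the range for the 2nd.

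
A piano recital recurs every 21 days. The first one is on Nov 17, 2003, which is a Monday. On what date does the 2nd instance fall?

The 2nd occurrence is 1 interval after the first: 1 × 21 = 21 days after Nov 17, 2003.
Nov has 30 days — 13 days to the end of Nov leaves 8.
8 days into Dec → Dec 8, 2003.

Dec 8, 2003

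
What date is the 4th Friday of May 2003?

The first Friday of May 2003 is May 2.
The 4th Friday is 3 weeks later: 2 + 21 = 23.

May 23, 2003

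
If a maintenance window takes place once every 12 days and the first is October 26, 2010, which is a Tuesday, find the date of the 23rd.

July 17, 2011

The 23rd occurrence is 22 intervals after the first: 22 × 12 = 264 days after October 26, 2010.
October has 31 days — 5 days to the end of October leaves 259.
November has 30 days (229 left).
December has 31 days (198 left).
January has 31 days (167 left).
February has 28 days (139 left).
March has 31 days (108 left).
April has 30 days (78 left).
May has 31 days (47 left).
June has 30 days (17 left).
17 days into July → July 17, 2011.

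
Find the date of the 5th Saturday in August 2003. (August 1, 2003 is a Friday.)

August 2003 begins on a Friday, so the first Saturday is August 2 (1 day later).
The 5th Saturday is 4 weeks later: 2 + 28 = 30.

2003-08-30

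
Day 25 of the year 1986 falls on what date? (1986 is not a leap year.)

Jan 25, 1986

25 into Jan → Jan 25.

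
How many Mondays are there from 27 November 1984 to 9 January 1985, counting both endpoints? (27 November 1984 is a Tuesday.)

27 November 1984 is a Tuesday; the first Monday on or after it is 3 December 1984 (6 days later).
From 3 December 1984 to 9 January 1985: 28 + 9 = 37 days (rest of December, January).
37 ÷ 7 = 5 full weeks with remainder 2, so 5 more Mondays after the first → 6.

6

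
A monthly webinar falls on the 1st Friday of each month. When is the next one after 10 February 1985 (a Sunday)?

February 1985 starts on a Friday, so its 1st Friday is 1 February 1985.
That is not after 10 February 1985, so look at March 1985.
March 1985 starts on a Friday, so its 1st Friday is 1 March 1985.

1 March 1985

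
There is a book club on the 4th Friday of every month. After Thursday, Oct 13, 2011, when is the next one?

Oct 28, 2011

Oct 2011 starts on a Saturday; its first Friday is the 7th, so the 4th Friday is the 28th — Oct 28, 2011.
Oct 28, 2011 is after Oct 13, 2011, so that is the next one.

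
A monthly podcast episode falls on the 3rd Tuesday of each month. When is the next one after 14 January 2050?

January 2050 starts on a Saturday; its first Tuesday is the 4th, so the 3rd Tuesday is the 18th — 18 January 2050.
18 January 2050 is after 14 January 2050, so that is the next one.

18 January 2050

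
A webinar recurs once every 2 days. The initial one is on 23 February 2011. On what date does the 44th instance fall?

20 May 2011

The 44th occurrence is 43 intervals after the first: 43 × 2 = 86 days after 23 February 2011.
February has 28 days — 5 days to the end of February leaves 81.
March has 31 days (50 left).
April has 30 days (20 left).
20 days into May → 20 May 2011.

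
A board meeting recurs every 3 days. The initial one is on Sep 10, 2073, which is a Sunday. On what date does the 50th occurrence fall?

The 50th occurrence is 49 intervals after the first: 49 × 3 = 147 days after Sep 10, 2073.
Sep has 30 days — 20 days to the end of Sep leaves 127.
Oct has 31 days (96 left).
Nov has 30 days (66 left).
Dec has 31 days (35 left).
Jan has 31 days (4 left).
4 days into Feb → Feb 4, 2074.

Feb 4, 2074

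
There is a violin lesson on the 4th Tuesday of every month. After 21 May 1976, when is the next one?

25 May 1976

May 1976 starts on a Saturday; its first Tuesday is the 4th, so the 4th Tuesday is the 25th — 25 May 1976.
25 May 1976 is after 21 May 1976, so that is the next one.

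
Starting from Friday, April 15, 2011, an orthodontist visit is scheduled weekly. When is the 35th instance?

December 9, 2011

The 35th occurrence is 34 intervals after the first: 34 × 7 = 238 days after April 15, 2011.
April has 30 days — 15 days to the end of April leaves 223.
May has 31 days (192 left).
June has 30 days (162 left).
July has 31 days (131 left).
August has 31 days (100 left).
September has 30 days (70 left).
October has 31 days (39 left).
November has 30 days (9 left).
9 days into December → December 9, 2011.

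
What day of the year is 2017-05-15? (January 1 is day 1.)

135

Days in months before May: 31 + 28 + 31 + 30 = 120.
Plus 15 days into May → day 135.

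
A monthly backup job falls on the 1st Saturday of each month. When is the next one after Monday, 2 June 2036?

7 June 2036

June 2036 starts on a Sunday, so its 1st Saturday is 7 June 2036 (6 days in).
7 June 2036 is after 2 June 2036, so that is the next one.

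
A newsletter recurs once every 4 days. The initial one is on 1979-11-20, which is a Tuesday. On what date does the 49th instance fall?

The 49th occurrence is 48 intervals after the first: 48 × 4 = 192 days after 1979-11-20.
November has 30 days — 10 days to the end of November leaves 182.
December has 31 days (151 left).
January has 31 days (120 left).
February has 29 days (91 left).
March has 31 days (60 left).
April has 30 days (30 left).
30 days into May → 1980-05-30.

1980-05-30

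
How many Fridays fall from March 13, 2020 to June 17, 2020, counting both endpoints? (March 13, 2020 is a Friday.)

March 13, 2020 is a Friday; the first Friday on or after it is March 13, 2020.
From March 13, 2020 to June 17, 2020: 18 + 30 + 31 + 17 = 96 days (rest of March, April, May, June).
96 ÷ 7 = 13 full weeks with remainder 5, so 13 more Fridays after the first → 14.

14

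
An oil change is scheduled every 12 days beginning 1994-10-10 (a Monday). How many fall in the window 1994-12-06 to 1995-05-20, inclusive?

Occurrences land 12·i days after 1994-10-10 for i = 0, 1, 2, …
1994-12-06 is 57 days after the start; 57 ÷ 12 = 4 remainder 9; since the remainder is 9, round up to i = 5. First occurrence in the window: #6 on 1994-12-09 (5×12 = 60 days in).
1995-05-20 is 222 days after the start; 222 ÷ 12 = 18 remainder 6. Last occurrence in the window: #19 on 1995-05-14.
Occurrences #6 through #19: 14 in total.

14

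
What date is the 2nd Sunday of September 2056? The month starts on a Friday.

September 10, 2056

September 2056 begins on a Friday, so the first Sunday is September 3 (2 days later).
The 2nd Sunday is 1 weeks later: 3 + 7 = 10.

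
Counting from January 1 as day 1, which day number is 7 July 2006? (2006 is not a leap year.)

188

Days in months before July: 31 + 28 + 31 + 30 + 31 + 30 = 181.
Plus 7 days into July → day 188.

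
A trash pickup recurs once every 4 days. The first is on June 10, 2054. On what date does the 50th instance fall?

December 23, 2054

The 50th occurrence is 49 intervals after the first: 49 × 4 = 196 days after June 10, 2054.
June has 30 days — 20 days to the end of June leaves 176.
July has 31 days (145 left).
August has 31 days (114 left).
September has 30 days (84 left).
October has 31 days (53 left).
November has 30 days (23 left).
23 days into December → December 23, 2054.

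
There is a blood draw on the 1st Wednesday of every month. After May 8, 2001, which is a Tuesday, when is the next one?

June 6, 2001

May 2001 starts on a Tuesday, so its 1st Wednesday is May 2, 2001 (1 day in).
That is not after May 8, 2001, so look at June 2001.
June 2001 starts on a Friday, so its 1st Wednesday is June 6, 2001 (5 days in).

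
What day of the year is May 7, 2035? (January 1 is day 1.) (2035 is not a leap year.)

Days in months before May: 31 + 28 + 31 + 30 = 120.
Plus 7 days into May → day 127.

127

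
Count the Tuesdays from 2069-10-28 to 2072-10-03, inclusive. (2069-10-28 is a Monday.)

2069-10-28 is a Monday; the first Tuesday on or after it is 2069-10-29 (1 day later).
From 2069-10-29 to 2072-10-03: 63 + 365 + 365 + 277 = 1070 days (rest of 2069, 2070, 2071, to 2072-10-03 in 2072).
1070 ÷ 7 = 152 full weeks with remainder 6, so 152 more Tuesdays after the first → 153.

153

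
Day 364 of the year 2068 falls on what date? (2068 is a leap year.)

January has 31 days (364 − 31 = 333 remain).
February has 29 days (333 − 29 = 304 remain).
March has 31 days (304 − 31 = 273 remain).
April has 30 days (273 − 30 = 243 remain).
May has 31 days (243 − 31 = 212 remain).
June has 30 days (212 − 30 = 182 remain).
July has 31 days (182 − 31 = 151 remain).
August has 31 days (151 − 31 = 120 remain).
September has 30 days (120 − 30 = 90 remain).
October has 31 days (90 − 31 = 59 remain).
November has 30 days (59 − 30 = 29 remain).
29 into December → December 29.

29 December 2068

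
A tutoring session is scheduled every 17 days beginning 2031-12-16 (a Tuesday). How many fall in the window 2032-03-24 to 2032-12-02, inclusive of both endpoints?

15

Occurrences land 17·i days after 2031-12-16 for i = 0, 1, 2, …
2032-03-24 is 99 days after the start; 99 ÷ 17 = 5 remainder 14; since the remainder is 14, round up to i = 6. First occurrence in the window: #7 on 2032-03-27 (6×17 = 102 days in).
2032-12-02 is 352 days after the start; 352 ÷ 17 = 20 remainder 12. Last occurrence in the window: #21 on 2032-11-20.
Occurrences #7 through #21: 15 in total.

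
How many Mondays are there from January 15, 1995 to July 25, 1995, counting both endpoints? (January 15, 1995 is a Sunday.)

28

January 15, 1995 is a Sunday; the first Monday on or after it is January 16, 1995 (1 day later).
From January 16, 1995 to July 25, 1995: 15 + 28 + 31 + 30 + 31 + 30 + 25 = 190 days (rest of January, February, March, April, May, June, July).
190 ÷ 7 = 27 full weeks with remainder 1, so 27 more Mondays after the first → 28.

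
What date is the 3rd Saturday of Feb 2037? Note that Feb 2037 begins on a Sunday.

Feb 2037 begins on a Sunday, so the first Saturday is Feb 7 (6 days later).
The 3rd Saturday is 2 weeks later: 7 + 14 = 21.

Feb 21, 2037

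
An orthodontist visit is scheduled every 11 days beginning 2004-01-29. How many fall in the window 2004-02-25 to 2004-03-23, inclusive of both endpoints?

2

Occurrences land 11·i days after 2004-01-29 for i = 0, 1, 2, …
2004-02-25 is 27 days after the start; 27 ÷ 11 = 2 remainder 5; since the remainder is 5, round up to i = 3. First occurrence in the window: #4 on 2004-03-02 (3×11 = 33 days in).
2004-03-23 is 54 days after the start; 54 ÷ 11 = 4 remainder 10. Last occurrence in the window: #5 on 2004-03-13.
Occurrences #4 through #5: 2 in total.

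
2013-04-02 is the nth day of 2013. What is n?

92

Days in months before April: 31 + 28 + 31 = 90.
Plus 2 days into April → day 92.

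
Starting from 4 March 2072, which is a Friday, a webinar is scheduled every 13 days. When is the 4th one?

The 4th occurrence is 3 intervals after the first: 3 × 13 = 39 days after 4 March 2072.
March has 31 days — 27 days to the end of March leaves 12.
12 days into April → 12 April 2072.

12 April 2072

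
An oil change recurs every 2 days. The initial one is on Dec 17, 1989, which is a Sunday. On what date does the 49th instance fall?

Mar 23, 1990

The 49th occurrence is 48 intervals after the first: 48 × 2 = 96 days after Dec 17, 1989.
Dec has 31 days — 14 days to the end of Dec leaves 82.
Jan has 31 days (51 left).
Feb has 28 days (23 left).
23 days into Mar → Mar 23, 1990.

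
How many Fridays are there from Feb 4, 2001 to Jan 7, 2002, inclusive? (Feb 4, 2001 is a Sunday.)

48

Feb 4, 2001 is a Sunday; the first Friday on or after it is Feb 9, 2001 (5 days later).
From Feb 9, 2001 to Jan 7, 2002: 325 + 7 = 332 days (rest of 2001, to Jan 7, 2002 in 2002).
332 ÷ 7 = 47 full weeks with remainder 3, so 47 more Fridays after the first → 48.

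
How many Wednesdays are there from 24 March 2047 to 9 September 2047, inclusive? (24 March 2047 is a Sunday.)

24

24 March 2047 is a Sunday; the first Wednesday on or after it is 27 March 2047 (3 days later).
From 27 March 2047 to 9 September 2047: 4 + 30 + 31 + 30 + 31 + 31 + 9 = 166 days (rest of March, April, May, June, July, August, September).
166 ÷ 7 = 23 full weeks with remainder 5, so 23 more Wednesdays after the first → 24.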